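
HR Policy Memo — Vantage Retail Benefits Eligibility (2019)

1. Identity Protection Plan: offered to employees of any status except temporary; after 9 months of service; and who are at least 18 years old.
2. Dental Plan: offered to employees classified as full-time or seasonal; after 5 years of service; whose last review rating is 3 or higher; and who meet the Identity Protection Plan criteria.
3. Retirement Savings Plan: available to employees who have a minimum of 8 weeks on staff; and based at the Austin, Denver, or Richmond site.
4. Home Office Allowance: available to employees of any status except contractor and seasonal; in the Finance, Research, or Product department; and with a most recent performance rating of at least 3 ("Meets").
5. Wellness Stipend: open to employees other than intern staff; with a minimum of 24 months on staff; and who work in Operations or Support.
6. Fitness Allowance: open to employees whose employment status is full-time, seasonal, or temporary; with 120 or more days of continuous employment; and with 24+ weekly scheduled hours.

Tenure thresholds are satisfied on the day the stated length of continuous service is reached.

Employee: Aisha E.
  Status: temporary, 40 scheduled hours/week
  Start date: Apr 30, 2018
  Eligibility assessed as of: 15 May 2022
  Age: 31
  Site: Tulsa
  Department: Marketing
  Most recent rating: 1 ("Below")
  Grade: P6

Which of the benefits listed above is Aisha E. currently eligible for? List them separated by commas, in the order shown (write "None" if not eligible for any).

Fitness Allowance

Service from Apr 30, 2018 to 15 May 2022: 1476 days.
Identity Protection Plan — status temporary ✗ (excluded) → not eligible.
Dental Plan — status temporary ✗ (requires full-time or seasonal) → not eligible.
Retirement Savings Plan — service 1476 days ≥ 8 weeks (≈56 days) ✓; site Tulsa ✗ (not Austin, Denver, or Richmond) → not eligible.
Home Office Allowance — status temporary ✓ (not excluded); dept Marketing ✗ → not eligible.
Wellness Stipend — status temporary ✓ (not excluded); service 1476 days ≥ 24 months (≈720 days) ✓; dept Marketing ✗ → not eligible.
Fitness Allowance — status temporary ✓; service 1476 days ≥ 120 days ✓; 40 hrs/wk ≥ 24 ✓ → eligible.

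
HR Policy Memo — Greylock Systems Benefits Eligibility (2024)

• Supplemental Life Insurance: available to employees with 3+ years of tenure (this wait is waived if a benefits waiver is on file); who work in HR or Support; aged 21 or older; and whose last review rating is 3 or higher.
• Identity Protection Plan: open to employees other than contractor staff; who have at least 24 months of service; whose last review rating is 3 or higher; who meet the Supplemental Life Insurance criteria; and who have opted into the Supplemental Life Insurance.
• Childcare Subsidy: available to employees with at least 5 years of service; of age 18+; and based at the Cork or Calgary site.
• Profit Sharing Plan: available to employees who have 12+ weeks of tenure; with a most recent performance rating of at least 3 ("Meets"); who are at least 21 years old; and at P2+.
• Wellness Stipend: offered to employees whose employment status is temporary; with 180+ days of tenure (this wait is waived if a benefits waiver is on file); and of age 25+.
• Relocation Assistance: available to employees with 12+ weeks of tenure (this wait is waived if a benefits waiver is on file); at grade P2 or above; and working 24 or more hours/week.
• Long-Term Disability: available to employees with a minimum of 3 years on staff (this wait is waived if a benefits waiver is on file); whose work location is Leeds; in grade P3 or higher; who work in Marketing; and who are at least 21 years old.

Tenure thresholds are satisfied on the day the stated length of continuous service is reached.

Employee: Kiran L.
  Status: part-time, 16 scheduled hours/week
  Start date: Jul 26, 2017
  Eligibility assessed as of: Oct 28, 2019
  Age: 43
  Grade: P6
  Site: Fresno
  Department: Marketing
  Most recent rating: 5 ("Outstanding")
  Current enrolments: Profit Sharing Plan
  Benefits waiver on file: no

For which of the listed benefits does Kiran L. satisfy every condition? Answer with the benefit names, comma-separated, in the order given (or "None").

Service from Jul 26, 2017 to Oct 28, 2019: 824 days.
Supplemental Life Insurance — no waiver, service 824 days < 3 years (≈1095 days) ✗ → not eligible.
Identity Protection Plan — status part-time ✓ (not excluded); service 824 days ≥ 24 months (≈720 days) ✓; rating 5 ≥ 3 ✓; not eligible for Supplemental Life Insurance ✗ → not eligible.
Childcare Subsidy — service 824 days < 5 years (≈1825 days) ✗ → not eligible.
Profit Sharing Plan — service 824 days ≥ 12 weeks (≈84 days) ✓; rating 5 ≥ 3 ✓; age 43 ≥ 21 ✓; grade P6 ≥ P2 ✓ → eligible.
Wellness Stipend — status part-time ✗ (requires temporary) → not eligible.
Relocation Assistance — no waiver, service 824 days ≥ 12 weeks (≈84 days) ✓; grade P6 ≥ P2 ✓; 16 hrs/wk < 24 ✗ → not eligible.
Long-Term Disability — no waiver, service 824 days < 3 years (≈1095 days) ✗ → not eligible.

Profit Sharing Plan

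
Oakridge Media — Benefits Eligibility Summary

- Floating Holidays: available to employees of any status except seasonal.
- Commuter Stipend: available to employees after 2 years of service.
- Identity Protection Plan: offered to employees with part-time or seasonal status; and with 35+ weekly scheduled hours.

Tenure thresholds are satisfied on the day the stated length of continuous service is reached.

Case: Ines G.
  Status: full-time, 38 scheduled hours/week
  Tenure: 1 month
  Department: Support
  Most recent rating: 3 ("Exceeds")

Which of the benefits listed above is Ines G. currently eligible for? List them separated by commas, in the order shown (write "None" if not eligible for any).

Floating Holidays — status full-time ✓ (not excluded) → eligible.
Commuter Stipend — service 1 month < 2 years (≈730 days) ✗ → not eligible.
Identity Protection Plan — status full-time ✗ (requires part-time or seasonal) → not eligible.

Floating Holidays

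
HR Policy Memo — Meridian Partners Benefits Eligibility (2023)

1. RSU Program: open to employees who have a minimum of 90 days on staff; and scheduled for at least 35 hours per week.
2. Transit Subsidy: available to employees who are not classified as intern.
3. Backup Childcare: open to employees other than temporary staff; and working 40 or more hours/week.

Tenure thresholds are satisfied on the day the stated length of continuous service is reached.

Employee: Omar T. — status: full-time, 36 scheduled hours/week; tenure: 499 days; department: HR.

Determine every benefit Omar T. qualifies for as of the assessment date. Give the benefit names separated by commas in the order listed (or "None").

RSU Program — service 499 days ≥ 90 days ✓; 36 hrs/wk ≥ 35 ✓ → eligible.
Transit Subsidy — status full-time ✓ (not excluded) → eligible.
Backup Childcare — status full-time ✓ (not excluded); 36 hrs/wk < 40 ✗ → not eligible.

RSU Program, Transit Subsidy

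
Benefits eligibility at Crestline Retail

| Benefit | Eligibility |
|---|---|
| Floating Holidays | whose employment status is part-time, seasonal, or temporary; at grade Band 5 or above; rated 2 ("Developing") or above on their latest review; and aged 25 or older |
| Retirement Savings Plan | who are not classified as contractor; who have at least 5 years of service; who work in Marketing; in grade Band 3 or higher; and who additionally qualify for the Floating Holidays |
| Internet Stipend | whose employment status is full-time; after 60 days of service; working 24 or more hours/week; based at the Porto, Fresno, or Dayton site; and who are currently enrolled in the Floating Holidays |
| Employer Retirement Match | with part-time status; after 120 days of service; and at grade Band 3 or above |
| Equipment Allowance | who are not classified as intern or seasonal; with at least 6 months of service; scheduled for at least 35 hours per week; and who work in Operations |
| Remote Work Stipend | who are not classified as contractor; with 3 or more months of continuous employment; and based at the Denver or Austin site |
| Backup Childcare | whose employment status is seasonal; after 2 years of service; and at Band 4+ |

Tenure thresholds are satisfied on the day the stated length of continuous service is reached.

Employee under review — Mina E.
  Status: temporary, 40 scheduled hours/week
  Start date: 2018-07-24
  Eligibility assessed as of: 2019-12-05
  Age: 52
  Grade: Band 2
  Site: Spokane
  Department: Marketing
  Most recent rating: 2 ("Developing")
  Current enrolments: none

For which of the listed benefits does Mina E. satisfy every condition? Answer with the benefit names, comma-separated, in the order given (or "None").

Service from 2018-07-24 to 2019-12-05: 499 days.
Floating Holidays — status temporary ✓; grade Band 2 < Band 5 ✗ → not eligible.
Retirement Savings Plan — status temporary ✓ (not excluded); service 499 days < 5 years (≈1825 days) ✗ → not eligible.
Internet Stipend — status temporary ✗ (requires full-time) → not eligible.
Employer Retirement Match — status temporary ✗ (requires part-time) → not eligible.
Equipment Allowance — status temporary ✓ (not excluded); service 499 days ≥ 6 months (≈180 days) ✓; 40 hrs/wk ≥ 35 ✓; dept Marketing ✗ → not eligible.
Remote Work Stipend — status temporary ✓ (not excluded); service 499 days ≥ 3 months (≈90 days) ✓; site Spokane ✗ (not Denver or Austin) → not eligible.
Backup Childcare — status temporary ✗ (requires seasonal) → not eligible.

None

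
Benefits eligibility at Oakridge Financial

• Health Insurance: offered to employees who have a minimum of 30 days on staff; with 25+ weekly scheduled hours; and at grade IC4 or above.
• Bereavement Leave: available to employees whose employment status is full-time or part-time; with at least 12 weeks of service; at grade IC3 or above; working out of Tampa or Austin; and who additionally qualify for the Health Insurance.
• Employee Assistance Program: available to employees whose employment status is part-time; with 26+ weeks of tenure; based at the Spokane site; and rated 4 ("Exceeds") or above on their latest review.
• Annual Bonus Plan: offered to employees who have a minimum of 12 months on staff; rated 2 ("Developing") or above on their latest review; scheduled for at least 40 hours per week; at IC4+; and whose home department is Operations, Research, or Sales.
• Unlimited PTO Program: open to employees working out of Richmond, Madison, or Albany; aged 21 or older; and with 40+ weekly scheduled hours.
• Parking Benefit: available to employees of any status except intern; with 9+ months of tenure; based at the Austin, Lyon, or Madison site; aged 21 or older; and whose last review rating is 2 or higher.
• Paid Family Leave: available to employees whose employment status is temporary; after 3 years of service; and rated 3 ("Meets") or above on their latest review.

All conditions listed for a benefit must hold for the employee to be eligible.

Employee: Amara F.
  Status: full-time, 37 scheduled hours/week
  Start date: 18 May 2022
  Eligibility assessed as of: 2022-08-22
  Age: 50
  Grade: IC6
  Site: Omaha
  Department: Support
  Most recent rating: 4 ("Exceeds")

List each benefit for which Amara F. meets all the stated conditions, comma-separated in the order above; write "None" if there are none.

Service from 18 May 2022 to 2022-08-22: 96 days.
Health Insurance — service 96 days ≥ 30 days ✓; 37 hrs/wk ≥ 25 ✓; grade IC6 ≥ IC4 ✓ → eligible.
Bereavement Leave — status full-time ✓; service 96 days ≥ 12 weeks (≈84 days) ✓; grade IC6 ≥ IC3 ✓; site Omaha ✗ (not Tampa or Austin) → not eligible.
Employee Assistance Program — status full-time ✗ (requires part-time) → not eligible.
Annual Bonus Plan — service 96 days < 12 months (≈360 days) ✗ → not eligible.
Unlimited PTO Program — site Omaha ✗ (not Richmond, Madison, or Albany) → not eligible.
Parking Benefit — status full-time ✓ (not excluded); service 96 days < 9 months (≈270 days) ✗ → not eligible.
Paid Family Leave — status full-time ✗ (requires temporary) → not eligible.

Health Insurance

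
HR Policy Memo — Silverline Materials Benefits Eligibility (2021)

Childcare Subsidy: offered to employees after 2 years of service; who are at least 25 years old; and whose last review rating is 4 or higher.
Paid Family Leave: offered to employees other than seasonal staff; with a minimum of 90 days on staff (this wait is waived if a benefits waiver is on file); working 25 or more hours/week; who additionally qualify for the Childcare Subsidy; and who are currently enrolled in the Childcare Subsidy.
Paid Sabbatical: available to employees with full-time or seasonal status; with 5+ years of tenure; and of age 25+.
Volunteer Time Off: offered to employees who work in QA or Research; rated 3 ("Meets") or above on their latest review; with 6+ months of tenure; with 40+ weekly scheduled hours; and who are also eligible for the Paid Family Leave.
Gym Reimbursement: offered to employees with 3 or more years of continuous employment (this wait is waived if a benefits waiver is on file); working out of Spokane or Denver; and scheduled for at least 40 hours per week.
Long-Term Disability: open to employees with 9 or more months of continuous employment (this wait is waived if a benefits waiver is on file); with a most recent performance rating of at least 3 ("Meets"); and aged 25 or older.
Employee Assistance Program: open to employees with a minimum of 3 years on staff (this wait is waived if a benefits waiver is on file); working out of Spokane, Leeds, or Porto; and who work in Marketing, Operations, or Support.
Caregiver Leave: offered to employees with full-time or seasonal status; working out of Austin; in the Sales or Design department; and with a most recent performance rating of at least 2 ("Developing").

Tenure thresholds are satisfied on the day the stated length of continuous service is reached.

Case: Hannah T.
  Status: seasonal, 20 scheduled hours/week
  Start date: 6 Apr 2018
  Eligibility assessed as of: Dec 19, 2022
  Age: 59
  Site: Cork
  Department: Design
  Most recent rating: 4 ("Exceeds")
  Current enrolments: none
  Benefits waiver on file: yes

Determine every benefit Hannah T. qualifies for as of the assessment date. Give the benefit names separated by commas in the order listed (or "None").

Childcare Subsidy, Long-Term Disability

Service from 6 Apr 2018 to Dec 19, 2022: 1718 days.
Childcare Subsidy — service 1718 days ≥ 2 years (≈730 days) ✓; age 59 ≥ 25 ✓; rating 4 ≥ 4 ✓ → eligible.
Paid Family Leave — status seasonal ✗ (excluded) → not eligible.
Paid Sabbatical — status seasonal ✓; service 1718 days < 5 years (≈1825 days) ✗ → not eligible.
Volunteer Time Off — dept Design ✗ → not eligible.
Gym Reimbursement — benefits waiver on file ✓; site Cork ✗ (not Spokane or Denver) → not eligible.
Long-Term Disability — benefits waiver on file ✓; rating 4 ≥ 3 ✓; age 59 ≥ 25 ✓ → eligible.
Employee Assistance Program — benefits waiver on file ✓; site Cork ✗ (not Spokane, Leeds, or Porto) → not eligible.
Caregiver Leave — status seasonal ✓; site Cork ✗ (not Austin) → not eligible.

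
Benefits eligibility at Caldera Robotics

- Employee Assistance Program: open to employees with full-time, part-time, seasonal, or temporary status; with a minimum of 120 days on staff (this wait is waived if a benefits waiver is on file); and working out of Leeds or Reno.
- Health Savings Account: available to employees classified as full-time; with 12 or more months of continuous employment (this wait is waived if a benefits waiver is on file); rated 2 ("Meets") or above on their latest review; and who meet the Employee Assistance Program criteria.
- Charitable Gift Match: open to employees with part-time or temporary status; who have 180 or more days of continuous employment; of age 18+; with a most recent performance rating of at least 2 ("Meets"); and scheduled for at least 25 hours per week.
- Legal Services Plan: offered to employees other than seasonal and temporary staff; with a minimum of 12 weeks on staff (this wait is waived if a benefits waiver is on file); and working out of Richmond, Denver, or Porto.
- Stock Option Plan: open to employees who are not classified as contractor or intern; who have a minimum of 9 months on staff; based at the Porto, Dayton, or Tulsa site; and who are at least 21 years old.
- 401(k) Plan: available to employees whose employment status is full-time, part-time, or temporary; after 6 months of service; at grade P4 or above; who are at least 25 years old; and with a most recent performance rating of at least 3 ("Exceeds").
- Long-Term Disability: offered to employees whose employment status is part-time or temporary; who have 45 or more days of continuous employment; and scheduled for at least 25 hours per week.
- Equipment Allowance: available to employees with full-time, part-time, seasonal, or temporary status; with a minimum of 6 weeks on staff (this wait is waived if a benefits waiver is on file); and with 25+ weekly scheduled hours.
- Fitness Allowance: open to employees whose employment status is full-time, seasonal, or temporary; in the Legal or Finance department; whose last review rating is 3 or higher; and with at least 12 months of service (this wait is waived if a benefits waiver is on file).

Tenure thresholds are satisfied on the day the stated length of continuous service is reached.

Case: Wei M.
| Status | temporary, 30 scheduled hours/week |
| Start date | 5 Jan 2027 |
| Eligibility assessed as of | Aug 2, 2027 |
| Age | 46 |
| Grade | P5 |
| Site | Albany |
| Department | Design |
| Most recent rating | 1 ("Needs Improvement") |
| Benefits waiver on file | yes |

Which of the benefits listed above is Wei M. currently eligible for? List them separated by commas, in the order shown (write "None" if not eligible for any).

Service from 5 Jan 2027 to Aug 2, 2027: 209 days.
Employee Assistance Program — status temporary ✓; benefits waiver on file ✓; site Albany ✗ (not Leeds or Reno) → not eligible.
Health Savings Account — status temporary ✗ (requires full-time) → not eligible.
Charitable Gift Match — status temporary ✓; service 209 days ≥ 180 days ✓; age 46 ≥ 18 ✓; rating 1 < 2 ✗ → not eligible.
Legal Services Plan — status temporary ✗ (excluded) → not eligible.
Stock Option Plan — status temporary ✓ (not excluded); service 209 days < 9 months (≈270 days) ✗ → not eligible.
401(k) Plan — status temporary ✓; service 209 days ≥ 6 months (≈180 days) ✓; grade P5 ≥ P4 ✓; age 46 ≥ 25 ✓; rating 1 < 3 ✗ → not eligible.
Long-Term Disability — status temporary ✓; service 209 days ≥ 45 days ✓; 30 hrs/wk ≥ 25 ✓ → eligible.
Equipment Allowance — status temporary ✓; benefits waiver on file ✓; 30 hrs/wk ≥ 25 ✓ → eligible.
Fitness Allowance — status temporary ✓; dept Design ✗ → not eligible.

Long-Term Disability, Equipment Allowance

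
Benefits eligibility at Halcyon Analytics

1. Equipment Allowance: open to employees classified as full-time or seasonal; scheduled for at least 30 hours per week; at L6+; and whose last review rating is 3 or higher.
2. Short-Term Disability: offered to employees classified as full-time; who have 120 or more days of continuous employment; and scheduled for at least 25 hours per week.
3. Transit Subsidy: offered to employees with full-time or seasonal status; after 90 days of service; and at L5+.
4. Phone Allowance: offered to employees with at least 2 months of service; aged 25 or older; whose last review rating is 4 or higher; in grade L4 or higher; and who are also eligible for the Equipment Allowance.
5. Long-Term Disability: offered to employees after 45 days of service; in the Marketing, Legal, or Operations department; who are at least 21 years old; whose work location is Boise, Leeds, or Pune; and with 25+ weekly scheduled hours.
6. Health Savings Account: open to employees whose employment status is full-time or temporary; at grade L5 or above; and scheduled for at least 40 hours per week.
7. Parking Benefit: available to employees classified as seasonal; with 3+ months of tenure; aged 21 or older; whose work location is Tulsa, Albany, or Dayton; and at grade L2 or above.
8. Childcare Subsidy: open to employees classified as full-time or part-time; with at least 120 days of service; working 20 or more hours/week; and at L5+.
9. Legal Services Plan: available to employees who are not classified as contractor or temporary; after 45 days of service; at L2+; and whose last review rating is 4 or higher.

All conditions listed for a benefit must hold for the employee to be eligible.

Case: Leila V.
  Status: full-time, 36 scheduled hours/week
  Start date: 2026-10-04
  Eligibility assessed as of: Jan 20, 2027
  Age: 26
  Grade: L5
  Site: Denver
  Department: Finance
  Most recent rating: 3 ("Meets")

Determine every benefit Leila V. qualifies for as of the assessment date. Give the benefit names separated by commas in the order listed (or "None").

Transit Subsidy

Service from 2026-10-04 to Jan 20, 2027: 108 days.
Equipment Allowance — status full-time ✓; 36 hrs/wk ≥ 30 ✓; grade L5 < L6 ✗ → not eligible.
Short-Term Disability — status full-time ✓; service 108 days < 120 days ✗ → not eligible.
Transit Subsidy — status full-time ✓; service 108 days ≥ 90 days ✓; grade L5 ≥ L5 ✓ → eligible.
Phone Allowance — service 108 days ≥ 2 months (≈60 days) ✓; age 26 ≥ 25 ✓; rating 3 < 4 ✗ → not eligible.
Long-Term Disability — service 108 days ≥ 45 days ✓; dept Finance ✗ → not eligible.
Health Savings Account — status full-time ✓; grade L5 ≥ L5 ✓; 36 hrs/wk < 40 ✗ → not eligible.
Parking Benefit — status full-time ✗ (requires seasonal) → not eligible.
Childcare Subsidy — status full-time ✓; service 108 days < 120 days ✗ → not eligible.
Legal Services Plan — status full-time ✓ (not excluded); service 108 days ≥ 45 days ✓; grade L5 ≥ L2 ✓; rating 3 < 4 ✗ → not eligible.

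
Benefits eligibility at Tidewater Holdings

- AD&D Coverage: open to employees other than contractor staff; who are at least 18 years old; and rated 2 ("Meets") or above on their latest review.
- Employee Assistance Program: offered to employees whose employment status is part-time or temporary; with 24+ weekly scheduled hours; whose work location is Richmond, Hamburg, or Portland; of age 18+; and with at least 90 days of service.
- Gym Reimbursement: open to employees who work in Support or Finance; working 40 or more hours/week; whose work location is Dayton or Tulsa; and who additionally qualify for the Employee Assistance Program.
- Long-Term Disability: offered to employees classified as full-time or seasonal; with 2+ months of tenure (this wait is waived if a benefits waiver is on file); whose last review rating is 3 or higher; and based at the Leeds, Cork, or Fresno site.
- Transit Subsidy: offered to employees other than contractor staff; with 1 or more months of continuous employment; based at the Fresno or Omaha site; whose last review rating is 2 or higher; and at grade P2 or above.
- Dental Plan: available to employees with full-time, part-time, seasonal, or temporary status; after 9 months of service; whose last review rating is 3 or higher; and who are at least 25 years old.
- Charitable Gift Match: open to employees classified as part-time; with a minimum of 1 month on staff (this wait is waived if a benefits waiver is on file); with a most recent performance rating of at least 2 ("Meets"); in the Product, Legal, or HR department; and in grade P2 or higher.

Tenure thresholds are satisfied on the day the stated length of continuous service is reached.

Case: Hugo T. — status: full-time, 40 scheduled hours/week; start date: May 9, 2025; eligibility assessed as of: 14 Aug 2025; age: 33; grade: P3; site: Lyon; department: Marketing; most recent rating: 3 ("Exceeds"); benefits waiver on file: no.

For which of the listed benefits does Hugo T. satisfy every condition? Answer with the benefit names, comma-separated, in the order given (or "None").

AD&D Coverage

Service from May 9, 2025 to 14 Aug 2025: 97 days.
AD&D Coverage — status full-time ✓ (not excluded); age 33 ≥ 18 ✓; rating 3 ≥ 2 ✓ → eligible.
Employee Assistance Program — status full-time ✗ (requires part-time or temporary) → not eligible.
Gym Reimbursement — dept Marketing ✗ → not eligible.
Long-Term Disability — status full-time ✓; no waiver, service 97 days ≥ 2 months (≈60 days) ✓; rating 3 ≥ 3 ✓; site Lyon ✗ (not Leeds, Cork, or Fresno) → not eligible.
Transit Subsidy — status full-time ✓ (not excluded); service 97 days ≥ 1 month (≈30 days) ✓; site Lyon ✗ (not Fresno or Omaha) → not eligible.
Dental Plan — status full-time ✓; service 97 days < 9 months (≈270 days) ✗ → not eligible.
Charitable Gift Match — status full-time ✗ (requires part-time) → not eligible.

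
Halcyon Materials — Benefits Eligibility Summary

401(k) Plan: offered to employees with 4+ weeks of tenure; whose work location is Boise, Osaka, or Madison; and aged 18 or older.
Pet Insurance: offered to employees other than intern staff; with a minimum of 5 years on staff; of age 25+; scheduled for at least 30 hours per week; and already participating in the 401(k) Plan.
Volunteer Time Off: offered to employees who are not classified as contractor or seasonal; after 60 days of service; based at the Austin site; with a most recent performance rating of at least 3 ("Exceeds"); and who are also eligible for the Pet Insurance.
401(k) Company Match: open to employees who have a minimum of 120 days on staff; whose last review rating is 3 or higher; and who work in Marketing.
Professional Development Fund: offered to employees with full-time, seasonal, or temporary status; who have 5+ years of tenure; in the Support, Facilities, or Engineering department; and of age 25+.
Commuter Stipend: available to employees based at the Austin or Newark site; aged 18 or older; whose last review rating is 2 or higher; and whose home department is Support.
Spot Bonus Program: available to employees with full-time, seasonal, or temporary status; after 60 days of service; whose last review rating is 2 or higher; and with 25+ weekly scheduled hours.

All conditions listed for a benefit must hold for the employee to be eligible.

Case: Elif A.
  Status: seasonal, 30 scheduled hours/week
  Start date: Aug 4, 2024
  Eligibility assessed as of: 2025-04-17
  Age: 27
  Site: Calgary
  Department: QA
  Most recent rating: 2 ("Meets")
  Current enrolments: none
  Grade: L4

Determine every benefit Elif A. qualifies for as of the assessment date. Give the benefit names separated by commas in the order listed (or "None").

Spot Bonus Program

Service from Aug 4, 2024 to 2025-04-17: 256 days.
401(k) Plan — service 256 days ≥ 4 weeks (≈28 days) ✓; site Calgary ✗ (not Boise, Osaka, or Madison) → not eligible.
Pet Insurance — status seasonal ✓ (not excluded); service 256 days < 5 years (≈1825 days) ✗ → not eligible.
Volunteer Time Off — status seasonal ✗ (excluded) → not eligible.
401(k) Company Match — service 256 days ≥ 120 days ✓; rating 2 < 3 ✗ → not eligible.
Professional Development Fund — status seasonal ✓; service 256 days < 5 years (≈1825 days) ✗ → not eligible.
Commuter Stipend — site Calgary ✗ (not Austin or Newark) → not eligible.
Spot Bonus Program — status seasonal ✓; service 256 days ≥ 60 days ✓; rating 2 ≥ 2 ✓; 30 hrs/wk ≥ 25 ✓ → eligible.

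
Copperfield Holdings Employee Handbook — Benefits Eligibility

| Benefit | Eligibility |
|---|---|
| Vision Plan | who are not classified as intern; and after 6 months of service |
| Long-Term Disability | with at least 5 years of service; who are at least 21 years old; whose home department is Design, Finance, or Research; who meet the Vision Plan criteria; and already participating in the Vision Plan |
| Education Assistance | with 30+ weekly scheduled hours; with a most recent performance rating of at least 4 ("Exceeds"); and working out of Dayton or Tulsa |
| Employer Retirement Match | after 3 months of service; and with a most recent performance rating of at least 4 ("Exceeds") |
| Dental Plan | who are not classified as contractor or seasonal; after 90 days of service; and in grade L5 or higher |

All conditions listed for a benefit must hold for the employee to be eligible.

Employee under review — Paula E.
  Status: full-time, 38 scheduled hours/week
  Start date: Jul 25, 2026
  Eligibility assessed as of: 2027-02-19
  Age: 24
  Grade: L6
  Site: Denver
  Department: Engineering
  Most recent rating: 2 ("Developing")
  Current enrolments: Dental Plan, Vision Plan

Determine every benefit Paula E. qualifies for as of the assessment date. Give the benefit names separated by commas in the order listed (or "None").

Vision Plan, Dental Plan

Service from Jul 25, 2026 to 2027-02-19: 209 days.
Vision Plan — status full-time ✓ (not excluded); service 209 days ≥ 6 months (≈180 days) ✓ → eligible.
Long-Term Disability — service 209 days < 5 years (≈1825 days) ✗ → not eligible.
Education Assistance — 38 hrs/wk ≥ 30 ✓; rating 2 < 4 ✗ → not eligible.
Employer Retirement Match — service 209 days ≥ 3 months (≈90 days) ✓; rating 2 < 4 ✗ → not eligible.
Dental Plan — status full-time ✓ (not excluded); service 209 days ≥ 90 days ✓; grade L6 ≥ L5 ✓ → eligible.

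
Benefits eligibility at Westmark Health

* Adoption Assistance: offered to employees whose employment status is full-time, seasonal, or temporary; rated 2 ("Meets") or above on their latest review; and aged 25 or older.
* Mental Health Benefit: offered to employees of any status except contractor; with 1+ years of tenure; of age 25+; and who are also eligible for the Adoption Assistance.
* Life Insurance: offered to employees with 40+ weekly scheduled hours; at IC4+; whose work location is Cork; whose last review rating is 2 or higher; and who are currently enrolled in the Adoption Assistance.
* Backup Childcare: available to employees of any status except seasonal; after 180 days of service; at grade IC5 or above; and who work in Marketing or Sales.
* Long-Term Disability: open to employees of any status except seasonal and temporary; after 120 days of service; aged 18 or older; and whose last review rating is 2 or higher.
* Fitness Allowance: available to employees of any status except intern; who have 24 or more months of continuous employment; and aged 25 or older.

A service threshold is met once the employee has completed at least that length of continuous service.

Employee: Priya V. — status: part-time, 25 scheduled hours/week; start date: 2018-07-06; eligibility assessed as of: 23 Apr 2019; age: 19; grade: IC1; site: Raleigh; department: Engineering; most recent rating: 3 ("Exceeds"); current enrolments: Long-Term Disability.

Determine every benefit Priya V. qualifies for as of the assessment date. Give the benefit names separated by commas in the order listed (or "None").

Service from 2018-07-06 to 23 Apr 2019: 291 days.
Adoption Assistance — status part-time ✗ (requires full-time, seasonal, or temporary) → not eligible.
Mental Health Benefit — status part-time ✓ (not excluded); service 291 days < 1 year (≈365 days) ✗ → not eligible.
Life Insurance — 25 hrs/wk < 40 ✗ → not eligible.
Backup Childcare — status part-time ✓ (not excluded); service 291 days ≥ 180 days ✓; grade IC1 < IC5 ✗ → not eligible.
Long-Term Disability — status part-time ✓ (not excluded); service 291 days ≥ 120 days ✓; age 19 ≥ 18 ✓; rating 3 ≥ 2 ✓ → eligible.
Fitness Allowance — status part-time ✓ (not excluded); service 291 days < 24 months (≈720 days) ✗ → not eligible.

Long-Term Disability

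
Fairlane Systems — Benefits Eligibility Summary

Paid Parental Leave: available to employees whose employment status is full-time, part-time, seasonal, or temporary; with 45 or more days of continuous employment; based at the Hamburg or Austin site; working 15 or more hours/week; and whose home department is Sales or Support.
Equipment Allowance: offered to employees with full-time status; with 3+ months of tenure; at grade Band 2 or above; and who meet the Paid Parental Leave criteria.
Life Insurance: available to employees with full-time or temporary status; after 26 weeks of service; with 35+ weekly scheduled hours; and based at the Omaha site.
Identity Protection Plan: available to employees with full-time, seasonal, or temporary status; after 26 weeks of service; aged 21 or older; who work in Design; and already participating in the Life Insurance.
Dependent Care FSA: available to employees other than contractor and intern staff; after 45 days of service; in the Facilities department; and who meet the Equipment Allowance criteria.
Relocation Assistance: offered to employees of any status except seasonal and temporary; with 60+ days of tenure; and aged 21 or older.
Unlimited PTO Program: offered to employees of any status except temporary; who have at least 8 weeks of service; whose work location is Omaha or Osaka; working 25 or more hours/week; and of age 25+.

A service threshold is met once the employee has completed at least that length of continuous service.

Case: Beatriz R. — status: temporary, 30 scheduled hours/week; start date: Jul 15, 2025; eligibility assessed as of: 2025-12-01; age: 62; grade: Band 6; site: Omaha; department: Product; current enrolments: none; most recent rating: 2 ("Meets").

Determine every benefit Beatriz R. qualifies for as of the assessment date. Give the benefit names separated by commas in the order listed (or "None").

None

Service from Jul 15, 2025 to 2025-12-01: 139 days.
Paid Parental Leave — status temporary ✓; service 139 days ≥ 45 days ✓; site Omaha ✗ (not Hamburg or Austin) → not eligible.
Equipment Allowance — status temporary ✗ (requires full-time) → not eligible.
Life Insurance — status temporary ✓; service 139 days < 26 weeks (≈182 days) ✗ → not eligible.
Identity Protection Plan — status temporary ✓; service 139 days < 26 weeks (≈182 days) ✗ → not eligible.
Dependent Care FSA — status temporary ✓ (not excluded); service 139 days ≥ 45 days ✓; dept Product ✗ → not eligible.
Relocation Assistance — status temporary ✗ (excluded) → not eligible.
Unlimited PTO Program — status temporary ✗ (excluded) → not eligible.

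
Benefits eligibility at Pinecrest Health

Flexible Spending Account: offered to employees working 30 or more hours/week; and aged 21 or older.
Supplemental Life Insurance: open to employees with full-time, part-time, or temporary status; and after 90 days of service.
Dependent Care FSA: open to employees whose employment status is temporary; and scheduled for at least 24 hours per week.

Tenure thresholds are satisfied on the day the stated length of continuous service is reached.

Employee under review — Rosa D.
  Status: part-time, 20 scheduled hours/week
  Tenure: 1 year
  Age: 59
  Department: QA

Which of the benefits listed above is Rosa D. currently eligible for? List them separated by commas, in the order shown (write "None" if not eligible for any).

Flexible Spending Account — 20 hrs/wk < 30 ✗ → not eligible.
Supplemental Life Insurance — status part-time ✓; service 1 year ≥ 90 days ✓ → eligible.
Dependent Care FSA — status part-time ✗ (requires temporary) → not eligible.

Supplemental Life Insurance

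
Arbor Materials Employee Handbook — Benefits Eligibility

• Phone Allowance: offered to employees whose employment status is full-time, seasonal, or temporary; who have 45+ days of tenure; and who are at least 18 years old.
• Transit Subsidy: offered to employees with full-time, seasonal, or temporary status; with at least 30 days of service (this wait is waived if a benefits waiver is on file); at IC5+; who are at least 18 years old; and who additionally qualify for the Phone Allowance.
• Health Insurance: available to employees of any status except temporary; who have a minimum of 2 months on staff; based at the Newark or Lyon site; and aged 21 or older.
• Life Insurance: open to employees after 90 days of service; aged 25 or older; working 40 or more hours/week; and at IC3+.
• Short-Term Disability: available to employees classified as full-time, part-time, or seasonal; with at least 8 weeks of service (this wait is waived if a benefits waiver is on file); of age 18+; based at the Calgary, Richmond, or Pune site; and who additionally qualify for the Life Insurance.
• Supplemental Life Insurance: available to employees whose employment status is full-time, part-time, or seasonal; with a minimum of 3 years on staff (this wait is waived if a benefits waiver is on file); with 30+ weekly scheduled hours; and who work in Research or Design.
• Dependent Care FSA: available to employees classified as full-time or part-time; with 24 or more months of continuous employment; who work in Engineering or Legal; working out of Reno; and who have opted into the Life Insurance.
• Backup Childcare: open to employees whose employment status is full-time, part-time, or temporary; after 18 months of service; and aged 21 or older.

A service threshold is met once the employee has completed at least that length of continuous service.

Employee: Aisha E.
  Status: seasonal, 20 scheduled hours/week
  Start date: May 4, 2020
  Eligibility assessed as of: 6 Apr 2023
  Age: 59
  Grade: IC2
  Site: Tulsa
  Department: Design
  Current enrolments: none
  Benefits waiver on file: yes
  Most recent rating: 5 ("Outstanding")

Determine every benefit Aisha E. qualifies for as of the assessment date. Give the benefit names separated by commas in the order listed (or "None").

Service from May 4, 2020 to 6 Apr 2023: 1067 days.
Phone Allowance — status seasonal ✓; service 1067 days ≥ 45 days ✓; age 59 ≥ 18 ✓ → eligible.
Transit Subsidy — status seasonal ✓; benefits waiver on file ✓; grade IC2 < IC5 ✗ → not eligible.
Health Insurance — status seasonal ✓ (not excluded); service 1067 days ≥ 2 months (≈60 days) ✓; site Tulsa ✗ (not Newark or Lyon) → not eligible.
Life Insurance — service 1067 days ≥ 90 days ✓; age 59 ≥ 25 ✓; 20 hrs/wk < 40 ✗ → not eligible.
Short-Term Disability — status seasonal ✓; benefits waiver on file ✓; age 59 ≥ 18 ✓; site Tulsa ✗ (not Calgary, Richmond, or Pune) → not eligible.
Supplemental Life Insurance — status seasonal ✓; benefits waiver on file ✓; 20 hrs/wk < 30 ✗ → not eligible.
Dependent Care FSA — status seasonal ✗ (requires full-time or part-time) → not eligible.
Backup Childcare — status seasonal ✗ (requires full-time, part-time, or temporary) → not eligible.

Phone Allowance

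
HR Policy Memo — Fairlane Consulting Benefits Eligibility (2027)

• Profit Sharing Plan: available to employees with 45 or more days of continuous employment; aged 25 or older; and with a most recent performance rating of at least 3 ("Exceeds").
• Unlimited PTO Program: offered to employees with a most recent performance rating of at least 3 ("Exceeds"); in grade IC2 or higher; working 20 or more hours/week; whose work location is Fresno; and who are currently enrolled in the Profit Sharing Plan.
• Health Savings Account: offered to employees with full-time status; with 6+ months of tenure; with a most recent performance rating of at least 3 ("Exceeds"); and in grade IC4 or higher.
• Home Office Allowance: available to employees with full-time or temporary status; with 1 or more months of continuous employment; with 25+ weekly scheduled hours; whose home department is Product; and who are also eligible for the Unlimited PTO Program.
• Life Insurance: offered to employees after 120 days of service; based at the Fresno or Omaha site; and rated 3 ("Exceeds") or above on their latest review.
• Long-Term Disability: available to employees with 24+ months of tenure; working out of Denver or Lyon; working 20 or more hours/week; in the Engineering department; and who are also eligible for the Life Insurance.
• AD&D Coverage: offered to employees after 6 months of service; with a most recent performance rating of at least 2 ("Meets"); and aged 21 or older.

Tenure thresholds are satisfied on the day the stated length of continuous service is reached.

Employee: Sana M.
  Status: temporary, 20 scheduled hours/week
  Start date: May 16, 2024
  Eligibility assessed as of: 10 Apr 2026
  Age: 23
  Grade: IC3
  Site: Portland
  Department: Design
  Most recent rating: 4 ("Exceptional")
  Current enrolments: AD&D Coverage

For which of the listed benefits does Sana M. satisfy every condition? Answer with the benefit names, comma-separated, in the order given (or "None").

AD&D Coverage

Service from May 16, 2024 to 10 Apr 2026: 694 days.
Profit Sharing Plan — service 694 days ≥ 45 days ✓; age 23 < 25 ✗ → not eligible.
Unlimited PTO Program — rating 4 ≥ 3 ✓; grade IC3 ≥ IC2 ✓; 20 hrs/wk ≥ 20 ✓; site Portland ✗ (not Fresno) → not eligible.
Health Savings Account — status temporary ✗ (requires full-time) → not eligible.
Home Office Allowance — status temporary ✓; service 694 days ≥ 1 month (≈30 days) ✓; 20 hrs/wk < 25 ✗ → not eligible.
Life Insurance — service 694 days ≥ 120 days ✓; site Portland ✗ (not Fresno or Omaha) → not eligible.
Long-Term Disability — service 694 days < 24 months (≈720 days) ✗ → not eligible.
AD&D Coverage — service 694 days ≥ 6 months (≈180 days) ✓; rating 4 ≥ 2 ✓; age 23 ≥ 21 ✓ → eligible.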